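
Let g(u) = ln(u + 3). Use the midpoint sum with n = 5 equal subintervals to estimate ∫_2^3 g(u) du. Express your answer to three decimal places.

Δu = (3 − 2)/5 = 0.2.
Midpoints: 2.1, 2.3, 2.5, 2.7, 2.9.
g(2.1) ≈ 1.629, g(2.3) ≈ 1.668, g(2.5) ≈ 1.705, g(2.7) ≈ 1.740, g(2.9) ≈ 1.775.
Sum = Δu · [g(2.1) + g(2.3) + g(2.5) + g(2.7) + g(2.9)].
Sum ≈ 1.703.

1.703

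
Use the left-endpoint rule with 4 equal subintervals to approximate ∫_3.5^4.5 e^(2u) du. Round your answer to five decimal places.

Δu = (4.5 − 3.5)/4 = 0.25.
Left endpoints: 3.5, 3.75, 4, 4.25.
f(3.5) ≈ 1096.63316, f(3.75) ≈ 1808.04241, f(4) ≈ 2980.95799, f(4.25) ≈ 4914.76884.
Sum = Δu · [f(3.5) + f(3.75) + f(4) + f(4.25)].
Sum ≈ 2700.10060.

2700.10060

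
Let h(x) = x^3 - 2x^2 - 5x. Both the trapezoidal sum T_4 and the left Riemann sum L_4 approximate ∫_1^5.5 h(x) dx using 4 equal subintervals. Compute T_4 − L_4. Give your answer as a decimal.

T_4 ≈ 52.4970703.
L_4 ≈ 5.0361328.
T_4 − L_4 = 47.4609375.

47.4609375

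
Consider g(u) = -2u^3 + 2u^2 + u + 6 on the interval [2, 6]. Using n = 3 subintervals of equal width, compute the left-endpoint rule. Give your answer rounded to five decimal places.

Δu = (6 − 2)/3 = 4/3.
Left endpoints: 2, 10/3, 14/3.
g(2) = 0, g(10/3) = -1148/27, g(14/3) = -4024/27.
Sum = Δu · [g(2) + g(10/3) + g(14/3)].
Sum ≈ -255.40741.

-255.40741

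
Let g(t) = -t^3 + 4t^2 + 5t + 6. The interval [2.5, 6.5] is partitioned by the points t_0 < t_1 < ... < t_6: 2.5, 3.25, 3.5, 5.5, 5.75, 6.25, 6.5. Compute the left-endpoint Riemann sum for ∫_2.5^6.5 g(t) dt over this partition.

Subinterval widths: 0.75, 0.25, 2, 0.25, 0.5, 0.25.
Left endpoints: 2.5, 3.25, 3.5, 5.5, 5.75, 6.25.
g(2.5) = 27.875, g(3.25) = 30.171875, g(3.5) = 29.625, g(5.5) = -11.875, g(5.75) = -23.109375, g(6.25) = -50.640625.
Sum = Σ Δt_i · g(t_i).
Sum = 60.515625.

60.515625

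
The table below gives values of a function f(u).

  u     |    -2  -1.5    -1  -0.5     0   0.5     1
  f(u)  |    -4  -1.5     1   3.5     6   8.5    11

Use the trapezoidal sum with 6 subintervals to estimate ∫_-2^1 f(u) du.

Δu = 0.5.
T_6 = (0.5/2)·[(-4) + 2·(-1.5) + 2·1 + 2·3.5 + 2·6 + 2·8.5 + 11] = 10.5.

10.5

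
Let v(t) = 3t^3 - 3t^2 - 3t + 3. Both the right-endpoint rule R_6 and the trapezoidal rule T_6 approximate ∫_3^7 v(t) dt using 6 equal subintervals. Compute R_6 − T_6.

272

R_6 ≈ 1660.444444.
T_6 ≈ 1388.444444.
R_6 − T_6 = 272.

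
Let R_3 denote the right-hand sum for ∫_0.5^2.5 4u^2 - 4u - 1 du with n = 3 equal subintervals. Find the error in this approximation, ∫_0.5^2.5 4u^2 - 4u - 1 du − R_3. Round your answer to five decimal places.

-5.92593

Exact integral: ∫_0.5^2.5 f(u) du ≈ 6.6666667.
R_3 ≈ 12.5925926.
Error ≈ 6.6666667 − 12.5925926 ≈ -5.92593.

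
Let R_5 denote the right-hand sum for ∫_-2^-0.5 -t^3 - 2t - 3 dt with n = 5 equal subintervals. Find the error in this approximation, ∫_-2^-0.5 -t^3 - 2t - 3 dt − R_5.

1.546875

Exact integral: ∫_-2^-0.5 f(t) dt = 3.234375.
R_5 = 1.6875.
Error = 3.234375 − 1.6875 = 1.546875.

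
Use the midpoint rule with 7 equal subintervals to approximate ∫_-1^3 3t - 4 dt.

Δt = (3 − (-1))/7 = 4/7.
Midpoints: -5/7, -1/7, 3/7, 1, 11/7, 15/7, 19/7.
f(-5/7) = -43/7, f(-1/7) = -31/7, f(3/7) = -19/7, f(1) = -1, f(11/7) = 5/7, f(15/7) = 17/7, f(19/7) = 29/7.
Sum = Δt · [f(-5/7) + f(-1/7) + f(3/7) + ...].
Sum = -4.

-4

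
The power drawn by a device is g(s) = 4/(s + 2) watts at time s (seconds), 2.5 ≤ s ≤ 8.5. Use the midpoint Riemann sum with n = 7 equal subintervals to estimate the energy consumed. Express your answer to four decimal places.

3.3843

Δs = (8.5 − 2.5)/7 = 6/7.
Midpoints: 41/14, 53/14, 65/14, 5.5, 89/14, 101/14, 113/14.
g(41/14) = 56/69, g(53/14) = 56/81, g(65/14) = 56/93, g(5.5) = 8/15, g(89/14) = 56/117, g(101/14) = 56/129, g(113/14) = 56/141.
Sum = Δs · [g(41/14) + g(53/14) + g(65/14) + ...].
Sum ≈ 3.3843.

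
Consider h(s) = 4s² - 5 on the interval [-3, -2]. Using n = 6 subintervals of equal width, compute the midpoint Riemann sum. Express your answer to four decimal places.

Δs = (-2 − (-3))/6 = 1/6.
Midpoints: -35/12, -2.75, -31/12, -29/12, -2.25, -25/12.
h(-35/12) = 1045/36, h(-2.75) = 25.25, h(-31/12) = 781/36, h(-29/12) = 661/36, h(-2.25) = 15.25, h(-25/12) = 445/36.
Sum = Δs · [h(-35/12) + h(-2.75) + h(-31/12) + ...].
Sum ≈ 20.3241.

20.3241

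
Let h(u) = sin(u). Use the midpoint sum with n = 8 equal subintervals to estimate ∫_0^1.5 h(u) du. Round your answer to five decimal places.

0.93063

Δu = (1.5 − 0)/8 = 0.1875.
Midpoints: 0.09375, 0.28125, 0.46875, 0.65625, 0.84375, 1.03125, 1.21875, 1.40625.
h(0.09375) ≈ 0.09361, h(0.28125) ≈ 0.27756, h(0.46875) ≈ 0.45177, h(0.65625) ≈ 0.61015, h(0.84375) ≈ 0.74714, h(1.03125) ≈ 0.85794, h(1.21875) ≈ 0.93867, h(1.40625) ≈ 0.98649.
Sum = Δu · [h(0.09375) + h(0.28125) + h(0.46875) + ...].
Sum ≈ 0.93063.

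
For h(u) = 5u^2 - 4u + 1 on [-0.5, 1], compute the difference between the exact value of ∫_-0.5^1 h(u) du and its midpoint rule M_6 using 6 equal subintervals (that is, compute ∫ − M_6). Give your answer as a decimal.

0.0390625

Exact integral: ∫_-0.5^1 h(u) du = 1.875.
M_6 = 1.8359375.
Error = 1.875 − 1.8359375 = 0.0390625.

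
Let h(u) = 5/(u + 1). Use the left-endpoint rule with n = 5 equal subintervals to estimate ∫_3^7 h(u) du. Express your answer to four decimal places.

3.7282

Δu = (7 − 3)/5 = 0.8.
Left endpoints: 3, 3.8, 4.6, 5.4, 6.2.
h(3) = 1.25, h(3.8) = 25/24, h(4.6) = 25/28, h(5.4) = 0.78125, h(6.2) = 25/36.
Sum = Δu · [h(3) + h(3.8) + h(4.6) + h(5.4) + h(6.2)].
Sum ≈ 3.7282.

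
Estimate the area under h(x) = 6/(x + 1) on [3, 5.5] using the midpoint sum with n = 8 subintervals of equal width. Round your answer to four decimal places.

2.9121

Δx = (5.5 − 3)/8 = 0.3125.
Midpoints: 3.15625, 3.46875, 3.78125, 4.09375, 4.40625, 4.71875, 5.03125, 5.34375.
h(3.15625) = 192/133, h(3.46875) = 192/143, h(3.78125) = 64/51, h(4.09375) = 192/163, h(4.40625) = 192/173, h(4.71875) = 64/61, h(5.03125) = 192/193, h(5.34375) = 192/203.
Sum = Δx · [h(3.15625) + h(3.46875) + h(3.78125) + ...].
Sum ≈ 2.9121.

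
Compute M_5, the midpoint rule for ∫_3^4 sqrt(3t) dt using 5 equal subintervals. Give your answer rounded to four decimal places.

3.2377

Δt = (4 − 3)/5 = 0.2.
Midpoints: 3.1, 3.3, 3.5, 3.7, 3.9.
f(3.1) ≈ 3.0496, f(3.3) ≈ 3.1464, f(3.5) ≈ 3.2404, f(3.7) ≈ 3.3317, f(3.9) ≈ 3.4205.
Sum = Δt · [f(3.1) + f(3.3) + f(3.5) + f(3.7) + f(3.9)].
Sum ≈ 3.2377.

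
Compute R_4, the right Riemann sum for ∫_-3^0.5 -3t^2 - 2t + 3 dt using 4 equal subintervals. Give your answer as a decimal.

-0.79296875

Δt = (0.5 − (-3))/4 = 0.875.
Right endpoints: -2.125, -1.25, -0.375, 0.5.
f(-2.125) = -6.296875, f(-1.25) = 0.8125, f(-0.375) = 3.328125, f(0.5) = 1.25.
Sum = Δt · [f(-2.125) + f(-1.25) + f(-0.375) + f(0.5)].
Sum = -0.79296875.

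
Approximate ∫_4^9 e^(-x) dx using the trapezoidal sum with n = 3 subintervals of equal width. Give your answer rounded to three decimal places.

Δx = (9 − 4)/3 = 5/3.
f(4) ≈ 0.018, f(17/3) ≈ 0.003, f(22/3) ≈ 0.001, f(9) ≈ 0.000.
T_3 = (Δx/2)·[f(x_0) + 2f(x_1) + 2f(x_2) + f(x_3)].
Sum ≈ 0.022.

0.022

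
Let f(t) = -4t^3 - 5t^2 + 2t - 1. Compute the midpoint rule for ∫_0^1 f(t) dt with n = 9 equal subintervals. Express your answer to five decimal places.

Δt = (1 − 0)/9 = 1/9.
Midpoints: 1/18, 1/6, 5/18, 7/18, 0.5, 11/18, 13/18, 5/6, 17/18.
f(1/18) = -2639/2916, f(1/6) = -89/108, f(5/18) = -2671/2916, f(7/18) = -3539/2916, f(0.5) = -1.75, f(11/18) = -7459/2916, f(13/18) = -10703/2916, f(5/6) = -553/108, f(17/18) = -20239/2916.
Sum = Δt · [f(1/18) + f(1/6) + f(5/18) + ...].
Sum ≈ -2.65535.

-2.65535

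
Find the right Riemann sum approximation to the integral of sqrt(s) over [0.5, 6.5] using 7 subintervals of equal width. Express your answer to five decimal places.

11.57163

Δs = (6.5 − 0.5)/7 = 6/7.
Right endpoints: 19/14, 31/14, 43/14, 55/14, 67/14, 79/14, 6.5.
f(19/14) ≈ 1.16496, f(31/14) ≈ 1.48805, f(43/14) ≈ 1.75255, f(55/14) ≈ 1.98206, f(67/14) ≈ 2.18763, f(79/14) ≈ 2.37547, f(6.5) ≈ 2.54951.
Sum = Δs · [f(19/14) + f(31/14) + f(43/14) + ...].
Sum ≈ 11.57163.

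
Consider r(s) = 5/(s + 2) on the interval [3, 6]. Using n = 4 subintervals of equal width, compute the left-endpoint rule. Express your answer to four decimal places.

Δs = (6 − 3)/4 = 0.75.
Left endpoints: 3, 3.75, 4.5, 5.25.
r(3) = 1, r(3.75) = 20/23, r(4.5) = 10/13, r(5.25) = 20/29.
Sum = Δs · [r(3) + r(3.75) + r(4.5) + r(5.25)].
Sum ≈ 2.4963.

2.4963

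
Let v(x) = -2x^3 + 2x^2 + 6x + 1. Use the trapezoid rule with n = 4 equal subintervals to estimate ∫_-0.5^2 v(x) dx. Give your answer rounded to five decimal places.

10.79102

Δx = (2 − (-0.5))/4 = 0.625.
v(-0.5) = -1.25, v(0.125) = 1.77734375, v(0.75) = 5.78125, v(1.375) = 7.83203125, v(2) = 5.
T_4 = (Δx/2)·[v(x_0) + 2v(x_1) + 2v(x_2) + 2v(x_3) + v(x_4)].
Sum ≈ 10.79102.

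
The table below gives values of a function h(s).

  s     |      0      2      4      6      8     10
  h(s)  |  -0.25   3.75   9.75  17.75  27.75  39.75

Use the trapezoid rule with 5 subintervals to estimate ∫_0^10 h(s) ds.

Δs = 2.
T_5 = (2/2)·[(-0.25) + 2·3.75 + 2·9.75 + 2·17.75 + 2·27.75 + 39.75] = 157.5.

157.5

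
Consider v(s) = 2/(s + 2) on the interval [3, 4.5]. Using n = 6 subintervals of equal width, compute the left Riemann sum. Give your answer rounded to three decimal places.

Δs = (4.5 − 3)/6 = 0.25.
Left endpoints: 3, 3.25, 3.5, 3.75, 4, 4.25.
v(3) = 0.4, v(3.25) = 8/21, v(3.5) = 4/11, v(3.75) = 8/23, v(4) = 1/3, v(4.25) = 0.32.
Sum = Δs · [v(3) + v(3.25) + v(3.5) + ...].
Sum ≈ 0.536.

0.536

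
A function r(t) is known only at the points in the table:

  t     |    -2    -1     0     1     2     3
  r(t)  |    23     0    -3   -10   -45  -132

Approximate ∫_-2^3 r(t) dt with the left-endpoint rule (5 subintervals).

-35

Δt = 1.
Sum = 1·[23 + 0 + (-3) + (-10) + (-45)] = -35.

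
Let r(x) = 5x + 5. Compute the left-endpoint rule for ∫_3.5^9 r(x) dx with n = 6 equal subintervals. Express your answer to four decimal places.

186.7708

Δx = (9 − 3.5)/6 = 11/12.
Left endpoints: 3.5, 53/12, 16/3, 6.25, 43/6, 97/12.
r(3.5) = 22.5, r(53/12) = 325/12, r(16/3) = 95/3, r(6.25) = 36.25, r(43/6) = 245/6, r(97/12) = 545/12.
Sum = Δx · [r(3.5) + r(53/12) + r(16/3) + ...].
Sum ≈ 186.7708.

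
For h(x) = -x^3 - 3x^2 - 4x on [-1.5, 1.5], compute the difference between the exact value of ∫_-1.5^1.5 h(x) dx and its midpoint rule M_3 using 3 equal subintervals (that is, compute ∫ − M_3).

-0.75

Exact integral: ∫_-1.5^1.5 h(x) dx = -6.75.
M_3 = -6.
Error = -6.75 − (-6) = -0.75.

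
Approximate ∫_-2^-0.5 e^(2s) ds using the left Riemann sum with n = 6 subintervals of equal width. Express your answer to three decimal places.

0.135

Δs = (-0.5 − (-2))/6 = 0.25.
Left endpoints: -2, -1.75, -1.5, -1.25, -1, -0.75.
f(-2) ≈ 0.018, f(-1.75) ≈ 0.030, f(-1.5) ≈ 0.050, f(-1.25) ≈ 0.082, f(-1) ≈ 0.135, f(-0.75) ≈ 0.223.
Sum = Δs · [f(-2) + f(-1.75) + f(-1.5) + ...].
Sum ≈ 0.135.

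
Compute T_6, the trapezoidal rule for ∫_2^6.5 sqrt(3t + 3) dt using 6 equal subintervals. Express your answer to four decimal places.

Δt = (6.5 − 2)/6 = 0.75.
f(2) ≈ 3.0000, f(2.75) ≈ 3.3541, f(3.5) ≈ 3.6742, f(4.25) ≈ 3.9686, f(5) ≈ 4.2426, f(5.75) ≈ 4.5000, f(6.5) ≈ 4.7434.
T_6 = (Δt/2)·[f(t_0) + 2f(t_1) + ... + 2f(t_{5}) + f(t_6)].
Sum ≈ 17.7085.

17.7085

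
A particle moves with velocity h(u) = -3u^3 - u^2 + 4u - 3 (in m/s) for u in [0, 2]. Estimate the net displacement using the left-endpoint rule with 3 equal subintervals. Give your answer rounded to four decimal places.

Δu = (2 − 0)/3 = 2/3.
Left endpoints: 0, 2/3, 4/3.
h(0) = -3, h(2/3) = -5/3, h(4/3) = -59/9.
Sum = Δu · [h(0) + h(2/3) + h(4/3)].
Sum ≈ -7.4815.

-7.4815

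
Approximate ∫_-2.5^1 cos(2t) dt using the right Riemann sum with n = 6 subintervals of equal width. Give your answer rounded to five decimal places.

Δt = (1 − (-2.5))/6 = 7/12.
Right endpoints: -23/12, -4/3, -0.75, -1/6, 5/12, 1.
f(-23/12) ≈ -0.77014, f(-4/3) ≈ -0.88933, f(-0.75) ≈ 0.07074, f(-1/6) ≈ 0.94496, f(5/12) ≈ 0.67241, f(1) ≈ -0.41615.
Sum = Δt · [f(-23/12) + f(-4/3) + f(-0.75) + ...].
Sum ≈ -0.22604.

-0.22604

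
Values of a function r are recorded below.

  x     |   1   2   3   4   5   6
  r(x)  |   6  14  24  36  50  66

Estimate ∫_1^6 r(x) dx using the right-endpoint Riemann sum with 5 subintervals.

190

Δx = 1.
Sum = 1·[14 + 24 + 36 + 50 + 66] = 190.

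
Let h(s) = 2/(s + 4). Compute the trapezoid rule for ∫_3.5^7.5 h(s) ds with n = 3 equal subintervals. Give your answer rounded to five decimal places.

Δs = (7.5 − 3.5)/3 = 4/3.
h(3.5) = 4/15, h(29/6) = 12/53, h(37/6) = 12/61, h(7.5) = 4/23.
T_3 = (Δs/2)·[h(s_0) + 2h(s_1) + 2h(s_2) + h(s_3)].
Sum ≈ 0.85790.

0.85790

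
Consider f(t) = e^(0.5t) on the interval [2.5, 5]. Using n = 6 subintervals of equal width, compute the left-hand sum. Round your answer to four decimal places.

15.6363

Δt = (5 − 2.5)/6 = 5/12.
Left endpoints: 2.5, 35/12, 10/3, 3.75, 25/6, 55/12.
f(2.5) ≈ 3.4903, f(35/12) ≈ 4.2988, f(10/3) ≈ 5.2945, f(3.75) ≈ 6.5208, f(25/6) ≈ 8.0312, f(55/12) ≈ 9.8914.
Sum = Δt · [f(2.5) + f(35/12) + f(10/3) + ...].
Sum ≈ 15.6363.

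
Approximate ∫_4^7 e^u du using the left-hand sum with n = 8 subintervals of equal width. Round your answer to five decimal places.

858.83627

Δu = (7 − 4)/8 = 0.375.
Left endpoints: 4, 4.375, 4.75, 5.125, 5.5, 5.875, 6.25, 6.625.
f(4) ≈ 54.59815, f(4.375) ≈ 79.43984, f(4.75) ≈ 115.58428, f(5.125) ≈ 168.17414, f(5.5) ≈ 244.69193, f(5.875) ≈ 356.02466, f(6.25) ≈ 518.01282, f(6.625) ≈ 753.70421.
Sum = Δu · [f(4) + f(4.375) + f(4.75) + ...].
Sum ≈ 858.83627.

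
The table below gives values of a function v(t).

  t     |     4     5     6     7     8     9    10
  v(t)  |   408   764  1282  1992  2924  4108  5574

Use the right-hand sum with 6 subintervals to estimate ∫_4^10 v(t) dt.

Δt = 1.
Sum = 1·[764 + 1282 + 1992 + 2924 + 4108 + 5574] = 16644.

16644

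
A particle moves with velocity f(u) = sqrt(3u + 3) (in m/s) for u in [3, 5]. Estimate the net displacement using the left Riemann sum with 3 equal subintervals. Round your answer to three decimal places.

Δu = (5 − 3)/3 = 2/3.
Left endpoints: 3, 11/3, 13/3.
f(3) ≈ 3.464, f(11/3) ≈ 3.742, f(13/3) ≈ 4.000.
Sum = Δu · [f(3) + f(11/3) + f(13/3)].
Sum ≈ 7.471.

7.471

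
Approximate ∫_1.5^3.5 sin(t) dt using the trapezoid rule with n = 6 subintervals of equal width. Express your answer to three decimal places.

Δt = (3.5 − 1.5)/6 = 1/3.
f(1.5) ≈ 0.997, f(11/6) ≈ 0.966, f(13/6) ≈ 0.828, f(2.5) ≈ 0.598, f(17/6) ≈ 0.303, f(19/6) ≈ -0.025, f(3.5) ≈ -0.351.
T_6 = (Δt/2)·[f(t_0) + 2f(t_1) + ... + 2f(t_{5}) + f(t_6)].
Sum ≈ 0.998.

0.998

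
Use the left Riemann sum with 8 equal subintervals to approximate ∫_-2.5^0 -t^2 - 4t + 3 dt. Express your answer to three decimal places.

Δt = (0 − (-2.5))/8 = 0.3125.
Left endpoints: -2.5, -2.1875, -1.875, -1.5625, -1.25, -0.9375, -0.625, -0.3125.
f(-2.5) = 6.75, f(-2.1875) = 6.96484375, f(-1.875) = 6.984375, f(-1.5625) = 6.80859375, f(-1.25) = 6.4375, f(-0.9375) = 5.87109375, f(-0.625) = 5.109375, f(-0.3125) = 4.15234375.
Sum = Δt · [f(-2.5) + f(-2.1875) + f(-1.875) + ...].
Sum ≈ 15.337.

15.337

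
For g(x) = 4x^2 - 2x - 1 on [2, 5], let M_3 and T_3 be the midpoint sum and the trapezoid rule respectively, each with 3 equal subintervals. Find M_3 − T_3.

-3

M_3 = 131.
T_3 = 134.
M_3 − T_3 = -3.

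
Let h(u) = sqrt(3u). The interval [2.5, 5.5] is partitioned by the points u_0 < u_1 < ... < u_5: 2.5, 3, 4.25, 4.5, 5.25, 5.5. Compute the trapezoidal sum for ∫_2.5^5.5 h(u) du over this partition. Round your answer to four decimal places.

10.3169

Subinterval widths: 0.5, 1.25, 0.25, 0.75, 0.25.
h(2.5) ≈ 2.7386, h(3) ≈ 3.0000, h(4.25) ≈ 3.5707, h(4.5) ≈ 3.6742, h(5.25) ≈ 3.9686, h(5.5) ≈ 4.0620.
On each subinterval the trapezoid contributes (Δu_i/2)·[h(u_{i-1}) + h(u_i)].
Sum ≈ 10.3169.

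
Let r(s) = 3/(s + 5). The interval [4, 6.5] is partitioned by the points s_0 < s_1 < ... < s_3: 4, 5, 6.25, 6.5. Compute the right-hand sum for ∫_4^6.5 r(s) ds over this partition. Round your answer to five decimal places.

Subinterval widths: 1, 1.25, 0.25.
Right endpoints: 5, 6.25, 6.5.
r(5) = 0.3, r(6.25) = 4/15, r(6.5) = 6/23.
Sum = Σ Δs_i · r(s_i).
Sum ≈ 0.69855.

0.69855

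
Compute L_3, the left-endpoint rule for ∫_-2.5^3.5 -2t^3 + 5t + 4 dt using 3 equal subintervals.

Δt = (3.5 − (-2.5))/3 = 2.
Left endpoints: -2.5, -0.5, 1.5.
f(-2.5) = 22.75, f(-0.5) = 1.75, f(1.5) = 4.75.
Sum = Δt · [f(-2.5) + f(-0.5) + f(1.5)].
Sum = 58.5.

58.5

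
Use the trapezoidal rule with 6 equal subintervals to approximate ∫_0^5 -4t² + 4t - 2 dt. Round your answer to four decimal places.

Δt = (5 − 0)/6 = 5/6.
f(0) = -2, f(5/6) = -13/9, f(5/3) = -58/9, f(2.5) = -17, f(10/3) = -298/9, f(25/6) = -493/9, f(5) = -82.
T_6 = (Δt/2)·[f(t_0) + 2f(t_1) + ... + 2f(t_{5}) + f(t_6)].
Sum ≈ -128.9815.

-128.9815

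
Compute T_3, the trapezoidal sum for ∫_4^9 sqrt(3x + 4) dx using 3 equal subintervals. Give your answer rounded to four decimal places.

24.1091

Δx = (9 − 4)/3 = 5/3.
f(4) ≈ 4.0000, f(17/3) ≈ 4.5826, f(22/3) ≈ 5.0990, f(9) ≈ 5.5678.
T_3 = (Δx/2)·[f(x_0) + 2f(x_1) + 2f(x_2) + f(x_3)].
Sum ≈ 24.1091.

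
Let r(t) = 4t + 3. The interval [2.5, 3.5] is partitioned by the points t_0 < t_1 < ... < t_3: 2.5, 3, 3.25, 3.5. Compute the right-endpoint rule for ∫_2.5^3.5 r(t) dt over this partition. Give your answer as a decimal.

Subinterval widths: 0.5, 0.25, 0.25.
Right endpoints: 3, 3.25, 3.5.
r(3) = 15, r(3.25) = 16, r(3.5) = 17.
Sum = Σ Δt_i · r(t_i).
Sum = 15.75.

15.75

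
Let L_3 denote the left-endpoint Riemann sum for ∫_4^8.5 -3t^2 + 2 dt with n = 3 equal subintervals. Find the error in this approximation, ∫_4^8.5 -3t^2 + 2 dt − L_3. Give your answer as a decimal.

Exact integral: ∫_4^8.5 f(t) dt = -541.125.
L_3 = -419.625.
Error = -541.125 − (-419.625) = -121.5.

-121.5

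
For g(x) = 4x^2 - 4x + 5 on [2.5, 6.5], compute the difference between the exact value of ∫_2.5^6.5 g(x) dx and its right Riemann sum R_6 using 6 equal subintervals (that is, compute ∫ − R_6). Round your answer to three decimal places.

Exact integral: ∫_2.5^6.5 g(x) dx ≈ 293.33333.
R_6 ≈ 337.18519.
Error ≈ 293.33333 − 337.18519 ≈ -43.852.

-43.852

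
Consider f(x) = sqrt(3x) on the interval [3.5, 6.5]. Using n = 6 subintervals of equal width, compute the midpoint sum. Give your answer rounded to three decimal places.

Δx = (6.5 − 3.5)/6 = 0.5.
Midpoints: 3.75, 4.25, 4.75, 5.25, 5.75, 6.25.
f(3.75) ≈ 3.354, f(4.25) ≈ 3.571, f(4.75) ≈ 3.775, f(5.25) ≈ 3.969, f(5.75) ≈ 4.153, f(6.25) ≈ 4.330.
Sum = Δx · [f(3.75) + f(4.25) + f(4.75) + ...].
Sum ≈ 11.576.

11.576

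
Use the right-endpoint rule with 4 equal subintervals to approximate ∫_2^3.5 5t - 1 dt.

20.53125

Δt = (3.5 − 2)/4 = 0.375.
Right endpoints: 2.375, 2.75, 3.125, 3.5.
f(2.375) = 10.875, f(2.75) = 12.75, f(3.125) = 14.625, f(3.5) = 16.5.
Sum = Δt · [f(2.375) + f(2.75) + f(3.125) + f(3.5)].
Sum = 20.53125.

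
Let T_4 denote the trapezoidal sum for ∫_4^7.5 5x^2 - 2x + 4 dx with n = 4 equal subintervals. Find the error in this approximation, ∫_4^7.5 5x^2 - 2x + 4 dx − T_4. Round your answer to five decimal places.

Exact integral: ∫_4^7.5 f(x) dx ≈ 570.2083333.
T_4 = 572.44140625.
Error ≈ 570.2083333 − 572.44140625 ≈ -2.23307.

-2.23307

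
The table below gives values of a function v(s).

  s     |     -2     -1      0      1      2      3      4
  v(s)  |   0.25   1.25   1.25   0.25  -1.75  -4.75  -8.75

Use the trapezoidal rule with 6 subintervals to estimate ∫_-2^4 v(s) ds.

Δs = 1.
T_6 = (1/2)·[0.25 + 2·1.25 + 2·1.25 + 2·0.25 + 2·(-1.75) + 2·(-4.75) + (-8.75)] = -8.

-8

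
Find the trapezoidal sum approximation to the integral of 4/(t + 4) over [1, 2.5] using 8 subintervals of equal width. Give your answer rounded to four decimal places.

Δt = (2.5 − 1)/8 = 0.1875.
f(1) = 0.8, f(1.1875) = 64/83, f(1.375) = 32/43, f(1.5625) = 64/89, f(1.75) = 16/23, f(1.9375) = 64/95, f(2.125) = 32/49, f(2.3125) = 64/101, f(2.5) = 8/13.
T_8 = (Δt/2)·[f(t_0) + 2f(t_1) + ... + 2f(t_{7}) + f(t_8)].
Sum ≈ 1.0496.

1.0496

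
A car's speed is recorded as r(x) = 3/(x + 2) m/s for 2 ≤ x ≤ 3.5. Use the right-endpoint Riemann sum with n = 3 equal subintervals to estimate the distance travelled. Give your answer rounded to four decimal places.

Δx = (3.5 − 2)/3 = 0.5.
Right endpoints: 2.5, 3, 3.5.
r(2.5) = 2/3, r(3) = 0.6, r(3.5) = 6/11.
Sum = Δx · [r(2.5) + r(3) + r(3.5)].
Sum ≈ 0.9061.

0.9061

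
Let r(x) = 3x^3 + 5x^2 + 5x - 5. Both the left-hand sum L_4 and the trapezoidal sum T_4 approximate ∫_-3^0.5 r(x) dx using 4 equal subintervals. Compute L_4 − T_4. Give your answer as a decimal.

-24.1171875

L_4 ≈ -81.77832.
T_4 ≈ -57.66113.
L_4 − T_4 = -24.1171875.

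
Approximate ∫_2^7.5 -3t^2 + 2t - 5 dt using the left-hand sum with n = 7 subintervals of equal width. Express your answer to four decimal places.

-333.5638

Δt = (7.5 − 2)/7 = 11/14.
Left endpoints: 2, 39/14, 25/7, 61/14, 36/7, 83/14, 47/7.
f(2) = -13, f(39/14) = -4451/196, f(25/7) = -1770/49, f(61/14) = -10435/196, f(36/7) = -3629/49, f(83/14) = -19323/196, f(47/7) = -6214/49.
Sum = Δt · [f(2) + f(39/14) + f(25/7) + ...].
Sum ≈ -333.5638.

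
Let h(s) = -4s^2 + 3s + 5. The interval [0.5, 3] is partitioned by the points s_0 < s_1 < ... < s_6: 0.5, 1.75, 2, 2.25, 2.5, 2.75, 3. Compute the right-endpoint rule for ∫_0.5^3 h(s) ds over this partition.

Subinterval widths: 1.25, 0.25, 0.25, 0.25, 0.25, 0.25.
Right endpoints: 1.75, 2, 2.25, 2.5, 2.75, 3.
h(1.75) = -2, h(2) = -5, h(2.25) = -8.5, h(2.5) = -12.5, h(2.75) = -17, h(3) = -22.
Sum = Σ Δs_i · h(s_i).
Sum = -18.75.

-18.75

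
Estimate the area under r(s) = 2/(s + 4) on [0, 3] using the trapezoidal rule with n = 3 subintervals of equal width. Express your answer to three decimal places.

1.126

Δs = (3 − 0)/3 = 1.
r(0) = 0.5, r(1) = 0.4, r(2) = 1/3, r(3) = 2/7.
T_3 = (Δs/2)·[r(s_0) + 2r(s_1) + 2r(s_2) + r(s_3)].
Sum ≈ 1.126.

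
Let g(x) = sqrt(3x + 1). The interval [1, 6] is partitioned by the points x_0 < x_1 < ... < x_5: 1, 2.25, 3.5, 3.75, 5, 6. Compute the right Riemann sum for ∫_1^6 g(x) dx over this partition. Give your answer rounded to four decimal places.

17.9527

Subinterval widths: 1.25, 1.25, 0.25, 1.25, 1.
Right endpoints: 2.25, 3.5, 3.75, 5, 6.
g(2.25) ≈ 2.7839, g(3.5) ≈ 3.3912, g(3.75) ≈ 3.5000, g(5) ≈ 4.0000, g(6) ≈ 4.3589.
Sum = Σ Δx_i · g(x_i).
Sum ≈ 17.9527.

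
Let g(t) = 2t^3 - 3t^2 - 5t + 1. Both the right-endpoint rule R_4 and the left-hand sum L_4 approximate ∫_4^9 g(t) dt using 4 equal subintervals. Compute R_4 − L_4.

1387.5

R_4 = 3070.625.
L_4 = 1683.125.
R_4 − L_4 = 1387.5.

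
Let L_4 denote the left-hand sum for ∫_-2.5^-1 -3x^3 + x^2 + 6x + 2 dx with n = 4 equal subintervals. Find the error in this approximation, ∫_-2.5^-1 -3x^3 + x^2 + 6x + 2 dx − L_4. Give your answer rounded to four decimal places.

Exact integral: ∫_-2.5^-1 f(x) dx = 20.671875.
L_4 ≈ 28.784180.
Error ≈ 20.671875 − 28.784180 ≈ -8.1123.

-8.1123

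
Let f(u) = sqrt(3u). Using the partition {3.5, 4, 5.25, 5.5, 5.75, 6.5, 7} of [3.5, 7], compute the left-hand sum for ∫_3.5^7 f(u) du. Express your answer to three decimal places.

Subinterval widths: 0.5, 1.25, 0.25, 0.25, 0.75, 0.5.
Left endpoints: 3.5, 4, 5.25, 5.5, 5.75, 6.5.
f(3.5) ≈ 3.240, f(4) ≈ 3.464, f(5.25) ≈ 3.969, f(5.5) ≈ 4.062, f(5.75) ≈ 4.153, f(6.5) ≈ 4.416.
Sum = Σ Δu_i · f(u_i).
Sum ≈ 13.281.

13.281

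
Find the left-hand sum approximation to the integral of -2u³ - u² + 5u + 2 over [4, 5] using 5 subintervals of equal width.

-167.92

Δu = (5 − 4)/5 = 0.2.
Left endpoints: 4, 4.2, 4.4, 4.6, 4.8.
f(4) = -122, f(4.2) = -142.816, f(4.4) = -165.728, f(4.6) = -190.832, f(4.8) = -218.224.
Sum = Δu · [f(4) + f(4.2) + f(4.4) + f(4.6) + f(4.8)].
Sum = -167.92.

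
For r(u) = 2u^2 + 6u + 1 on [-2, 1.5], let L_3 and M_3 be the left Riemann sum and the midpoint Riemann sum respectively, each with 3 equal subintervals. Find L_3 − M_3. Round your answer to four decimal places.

L_3 ≈ -2.787037.
M_3 ≈ 5.039352.
L_3 − M_3 ≈ -7.8264.

-7.8264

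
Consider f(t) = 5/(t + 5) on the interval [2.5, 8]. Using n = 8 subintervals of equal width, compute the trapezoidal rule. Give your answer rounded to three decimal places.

2.753

Δt = (8 − 2.5)/8 = 0.6875.
f(2.5) = 2/3, f(3.1875) = 80/131, f(3.875) = 40/71, f(4.5625) = 80/153, f(5.25) = 20/41, f(5.9375) = 16/35, f(6.625) = 40/93, f(7.3125) = 80/197, f(8) = 5/13.
T_8 = (Δt/2)·[f(t_0) + 2f(t_1) + ... + 2f(t_{7}) + f(t_8)].
Sum ≈ 2.753.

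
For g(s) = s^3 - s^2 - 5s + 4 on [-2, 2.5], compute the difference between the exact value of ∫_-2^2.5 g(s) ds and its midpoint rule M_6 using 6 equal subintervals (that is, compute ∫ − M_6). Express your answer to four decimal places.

-0.0527

Exact integral: ∫_-2^2.5 g(s) ds = 10.265625.
M_6 ≈ 10.318359.
Error ≈ 10.265625 − 10.318359 ≈ -0.0527.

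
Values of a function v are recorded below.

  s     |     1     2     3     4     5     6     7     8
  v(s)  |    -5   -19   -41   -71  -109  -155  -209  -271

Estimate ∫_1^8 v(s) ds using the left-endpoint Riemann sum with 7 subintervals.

-609

Δs = 1.
Sum = 1·[(-5) + (-19) + (-41) + (-71) + (-109) + (-155) + (-209)] = -609.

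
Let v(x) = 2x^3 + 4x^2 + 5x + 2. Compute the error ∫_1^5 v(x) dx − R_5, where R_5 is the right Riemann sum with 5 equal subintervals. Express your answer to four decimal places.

-154.9867

Exact integral: ∫_1^5 v(x) dx ≈ 545.333333.
R_5 = 700.32.
Error ≈ 545.333333 − 700.32 ≈ -154.9867.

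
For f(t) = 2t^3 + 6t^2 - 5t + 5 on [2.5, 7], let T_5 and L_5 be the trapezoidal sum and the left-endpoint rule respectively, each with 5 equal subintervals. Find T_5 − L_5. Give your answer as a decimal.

399.9375

T_5 = 1772.3025.
L_5 = 1372.365.
T_5 − L_5 = 399.9375.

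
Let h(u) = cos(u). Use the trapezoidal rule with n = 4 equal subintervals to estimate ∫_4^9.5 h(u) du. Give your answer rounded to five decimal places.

Δu = (9.5 − 4)/4 = 1.375.
h(4) ≈ -0.65364, h(5.375) ≈ 0.61518, h(6.75) ≈ 0.89301, h(8.125) ≈ -0.26771, h(9.5) ≈ -0.99717.
T_4 = (Δu/2)·[h(u_0) + 2h(u_1) + 2h(u_2) + 2h(u_3) + h(u_4)].
Sum ≈ 0.57071.

0.57071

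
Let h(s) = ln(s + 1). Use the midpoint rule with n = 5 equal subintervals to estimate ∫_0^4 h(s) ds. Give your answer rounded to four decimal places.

4.0677

Δs = (4 − 0)/5 = 0.8.
Midpoints: 0.4, 1.2, 2, 2.8, 3.6.
h(0.4) ≈ 0.3365, h(1.2) ≈ 0.7885, h(2) ≈ 1.0986, h(2.8) ≈ 1.3350, h(3.6) ≈ 1.5261.
Sum = Δs · [h(0.4) + h(1.2) + h(2) + h(2.8) + h(3.6)].
Sum ≈ 4.0677.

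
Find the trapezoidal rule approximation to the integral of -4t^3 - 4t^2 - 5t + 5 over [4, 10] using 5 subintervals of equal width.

-11298.72

Δt = (10 − 4)/5 = 1.2.
f(4) = -335, f(5.2) = -691.592, f(6.4) = -1239.416, f(7.6) = -2019.944, f(8.8) = -3074.648, f(10) = -4445.
T_5 = (Δt/2)·[f(t_0) + 2f(t_1) + ... + 2f(t_{4}) + f(t_5)].
Sum = -11298.72.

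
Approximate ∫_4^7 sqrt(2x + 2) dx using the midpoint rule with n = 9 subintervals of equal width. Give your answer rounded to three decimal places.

10.793

Δx = (7 − 4)/9 = 1/3.
Midpoints: 25/6, 4.5, 29/6, 31/6, 5.5, 35/6, 37/6, 6.5, 41/6.
f(25/6) ≈ 3.215, f(4.5) ≈ 3.317, f(29/6) ≈ 3.416, f(31/6) ≈ 3.512, f(5.5) ≈ 3.606, f(35/6) ≈ 3.697, f(37/6) ≈ 3.786, f(6.5) ≈ 3.873, f(41/6) ≈ 3.958.
Sum = Δx · [f(25/6) + f(4.5) + f(29/6) + ...].
Sum ≈ 10.793.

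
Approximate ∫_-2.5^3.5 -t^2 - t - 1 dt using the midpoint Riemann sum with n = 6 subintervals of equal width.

-28

Δt = (3.5 − (-2.5))/6 = 1.
Midpoints: -2, -1, 0, 1, 2, 3.
f(-2) = -3, f(-1) = -1, f(0) = -1, f(1) = -3, f(2) = -7, f(3) = -13.
Sum = Δt · [f(-2) + f(-1) + f(0) + ...].
Sum = -28.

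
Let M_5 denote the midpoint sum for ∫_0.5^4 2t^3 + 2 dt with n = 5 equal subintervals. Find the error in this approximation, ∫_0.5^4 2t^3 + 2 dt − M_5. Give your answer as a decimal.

Exact integral: ∫_0.5^4 f(t) dt = 134.96875.
M_5 = 133.039375.
Error = 134.96875 − 133.039375 = 1.929375.

1.929375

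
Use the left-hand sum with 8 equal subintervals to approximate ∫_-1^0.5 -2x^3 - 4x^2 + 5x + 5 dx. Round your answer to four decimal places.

Δx = (0.5 − (-1))/8 = 0.1875.
Left endpoints: -1, -0.8125, -0.625, -0.4375, -0.25, -0.0625, 0.125, 0.3125.
f(-1) = -2, f(-0.8125) = -1291/2048, f(-0.625) = 0.80078125, f(-0.4375) = 4535/2048, f(-0.25) = 3.53125, f(-0.0625) = 9569/2048, f(0.125) = 5.55859375, f(0.3125) = 12515/2048.
Sum = Δx · [f(-1) + f(-0.8125) + f(-0.625) + ...].
Sum ≈ 3.7983.

3.7983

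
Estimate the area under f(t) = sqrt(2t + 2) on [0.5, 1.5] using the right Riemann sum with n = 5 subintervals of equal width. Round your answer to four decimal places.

2.0447

Δt = (1.5 − 0.5)/5 = 0.2.
Right endpoints: 0.7, 0.9, 1.1, 1.3, 1.5.
f(0.7) ≈ 1.8439, f(0.9) ≈ 1.9494, f(1.1) ≈ 2.0494, f(1.3) ≈ 2.1448, f(1.5) ≈ 2.2361.
Sum = Δt · [f(0.7) + f(0.9) + f(1.1) + f(1.3) + f(1.5)].
Sum ≈ 2.0447.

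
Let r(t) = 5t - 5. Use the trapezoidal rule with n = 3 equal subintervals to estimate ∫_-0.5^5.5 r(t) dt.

Δt = (5.5 − (-0.5))/3 = 2.
r(-0.5) = -7.5, r(1.5) = 2.5, r(3.5) = 12.5, r(5.5) = 22.5.
T_3 = (Δt/2)·[r(t_0) + 2r(t_1) + 2r(t_2) + r(t_3)].
Sum = 45.

45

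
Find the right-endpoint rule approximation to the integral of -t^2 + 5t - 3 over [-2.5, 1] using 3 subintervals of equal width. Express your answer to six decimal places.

-16.689815

Δt = (1 − (-2.5))/3 = 7/6.
Right endpoints: -4/3, -1/6, 1.
f(-4/3) = -103/9, f(-1/6) = -139/36, f(1) = 1.
Sum = Δt · [f(-4/3) + f(-1/6) + f(1)].
Sum ≈ -16.689815.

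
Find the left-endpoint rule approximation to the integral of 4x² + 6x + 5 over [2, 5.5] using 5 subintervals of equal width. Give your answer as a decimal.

264.46

Δx = (5.5 − 2)/5 = 0.7.
Left endpoints: 2, 2.7, 3.4, 4.1, 4.8.
f(2) = 33, f(2.7) = 50.36, f(3.4) = 71.64, f(4.1) = 96.84, f(4.8) = 125.96.
Sum = Δx · [f(2) + f(2.7) + f(3.4) + f(4.1) + f(4.8)].
Sum = 264.46.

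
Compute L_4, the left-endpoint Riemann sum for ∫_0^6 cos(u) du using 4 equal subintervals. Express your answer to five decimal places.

-0.19508

Δu = (6 − 0)/4 = 1.5.
Left endpoints: 0, 1.5, 3, 4.5.
f(0) ≈ 1.00000, f(1.5) ≈ 0.07074, f(3) ≈ -0.98999, f(4.5) ≈ -0.21080.
Sum = Δu · [f(0) + f(1.5) + f(3) + f(4.5)].
Sum ≈ -0.19508.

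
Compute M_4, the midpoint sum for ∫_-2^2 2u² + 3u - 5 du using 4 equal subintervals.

Δu = (2 − (-2))/4 = 1.
Midpoints: -1.5, -0.5, 0.5, 1.5.
f(-1.5) = -5, f(-0.5) = -6, f(0.5) = -3, f(1.5) = 4.
Sum = Δu · [f(-1.5) + f(-0.5) + f(0.5) + f(1.5)].
Sum = -10.

-10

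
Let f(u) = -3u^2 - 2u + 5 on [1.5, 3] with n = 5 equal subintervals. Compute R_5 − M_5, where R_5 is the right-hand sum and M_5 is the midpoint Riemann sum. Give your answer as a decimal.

R_5 = -26.43.
M_5 = -22.84125.
R_5 − M_5 = -3.58875.

-3.58875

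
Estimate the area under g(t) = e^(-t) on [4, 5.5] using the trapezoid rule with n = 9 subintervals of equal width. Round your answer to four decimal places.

Δt = (5.5 − 4)/9 = 1/6.
g(4) ≈ 0.0183, g(25/6) ≈ 0.0155, g(13/3) ≈ 0.0131, g(4.5) ≈ 0.0111, g(14/3) ≈ 0.0094, g(29/6) ≈ 0.0080, g(5) ≈ 0.0067, g(31/6) ≈ 0.0057, g(16/3) ≈ 0.0048, g(5.5) ≈ 0.0041.
T_9 = (Δt/2)·[g(t_0) + 2g(t_1) + ... + 2g(t_{8}) + g(t_9)].
Sum ≈ 0.0143.

0.0143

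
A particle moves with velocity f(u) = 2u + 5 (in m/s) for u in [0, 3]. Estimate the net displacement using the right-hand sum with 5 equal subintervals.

25.8

Δu = (3 − 0)/5 = 0.6.
Right endpoints: 0.6, 1.2, 1.8, 2.4, 3.
f(0.6) = 6.2, f(1.2) = 7.4, f(1.8) = 8.6, f(2.4) = 9.8, f(3) = 11.
Sum = Δu · [f(0.6) + f(1.2) + f(1.8) + f(2.4) + f(3)].
Sum = 25.8.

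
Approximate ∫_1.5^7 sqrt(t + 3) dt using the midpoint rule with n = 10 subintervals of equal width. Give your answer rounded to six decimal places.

14.718867

Δt = (7 − 1.5)/10 = 0.55.
Midpoints: 1.775, 2.325, 2.875, 3.425, 3.975, 4.525, 5.075, 5.625, 6.175, 6.725.
f(1.775) ≈ 2.185177, f(2.325) ≈ 2.307596, f(2.875) ≈ 2.423840, f(3.425) ≈ 2.534758, f(3.975) ≈ 2.641023, f(4.525) ≈ 2.743173, f(5.075) ≈ 2.841654, f(5.625) ≈ 2.936835, f(6.175) ≈ 3.029026, f(6.725) ≈ 3.118493.
Sum = Δt · [f(1.775) + f(2.325) + f(2.875) + ...].
Sum ≈ 14.718867.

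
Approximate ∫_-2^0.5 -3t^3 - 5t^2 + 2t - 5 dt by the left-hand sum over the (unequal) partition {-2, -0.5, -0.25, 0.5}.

Subinterval widths: 1.5, 0.25, 0.75.
Left endpoints: -2, -0.5, -0.25.
f(-2) = -5, f(-0.5) = -6.875, f(-0.25) = -5.765625.
Sum = Σ Δt_i · f(t_i).
Sum = -13.54296875.

-13.54296875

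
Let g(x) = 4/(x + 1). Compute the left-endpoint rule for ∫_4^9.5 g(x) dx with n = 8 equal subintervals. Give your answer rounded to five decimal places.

Δx = (9.5 − 4)/8 = 0.6875.
Left endpoints: 4, 4.6875, 5.375, 6.0625, 6.75, 7.4375, 8.125, 8.8125.
g(4) = 0.8, g(4.6875) = 64/91, g(5.375) = 32/51, g(6.0625) = 64/113, g(6.75) = 16/31, g(7.4375) = 64/135, g(8.125) = 32/73, g(8.8125) = 64/157.
Sum = Δx · [g(4) + g(4.6875) + g(5.375) + ...].
Sum ≈ 3.11666.

3.11666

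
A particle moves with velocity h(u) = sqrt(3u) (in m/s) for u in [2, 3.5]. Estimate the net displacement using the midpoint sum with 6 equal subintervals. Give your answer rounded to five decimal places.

Δu = (3.5 − 2)/6 = 0.25.
Midpoints: 2.125, 2.375, 2.625, 2.875, 3.125, 3.375.
h(2.125) ≈ 2.52488, h(2.375) ≈ 2.66927, h(2.625) ≈ 2.80624, h(2.875) ≈ 2.93684, h(3.125) ≈ 3.06186, h(3.375) ≈ 3.18198.
Sum = Δu · [h(2.125) + h(2.375) + h(2.625) + ...].
Sum ≈ 4.29527.

4.29527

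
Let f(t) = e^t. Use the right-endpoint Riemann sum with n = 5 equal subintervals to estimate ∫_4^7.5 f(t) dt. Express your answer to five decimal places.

Δt = (7.5 − 4)/5 = 0.7.
Right endpoints: 4.7, 5.4, 6.1, 6.8, 7.5.
f(4.7) ≈ 109.94717, f(5.4) ≈ 221.40642, f(6.1) ≈ 445.85777, f(6.8) ≈ 897.84729, f(7.5) ≈ 1808.04241.
Sum = Δt · [f(4.7) + f(5.4) + f(6.1) + f(6.8) + f(7.5)].
Sum ≈ 2438.17075.

2438.17075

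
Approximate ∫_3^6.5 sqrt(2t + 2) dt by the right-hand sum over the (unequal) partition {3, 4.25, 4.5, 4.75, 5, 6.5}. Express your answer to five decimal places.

Subinterval widths: 1.25, 0.25, 0.25, 0.25, 1.5.
Right endpoints: 4.25, 4.5, 4.75, 5, 6.5.
f(4.25) ≈ 3.24037, f(4.5) ≈ 3.31662, f(4.75) ≈ 3.39116, f(5) ≈ 3.46410, f(6.5) ≈ 3.87298.
Sum = Σ Δt_i · f(t_i).
Sum ≈ 12.40291.

12.40291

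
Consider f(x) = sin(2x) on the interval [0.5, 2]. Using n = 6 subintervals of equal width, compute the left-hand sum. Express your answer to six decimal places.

0.784268

Δx = (2 − 0.5)/6 = 0.25.
Left endpoints: 0.5, 0.75, 1, 1.25, 1.5, 1.75.
f(0.5) ≈ 0.841471, f(0.75) ≈ 0.997495, f(1) ≈ 0.909297, f(1.25) ≈ 0.598472, f(1.5) ≈ 0.141120, f(1.75) ≈ -0.350783.
Sum = Δx · [f(0.5) + f(0.75) + f(1) + ...].
Sum ≈ 0.784268.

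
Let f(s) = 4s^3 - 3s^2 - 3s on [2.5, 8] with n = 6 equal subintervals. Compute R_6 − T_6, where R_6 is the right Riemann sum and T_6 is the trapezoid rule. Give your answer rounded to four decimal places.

R_6 ≈ 4343.204861.
T_6 ≈ 3520.152778.
R_6 − T_6 ≈ 823.0521.

823.0521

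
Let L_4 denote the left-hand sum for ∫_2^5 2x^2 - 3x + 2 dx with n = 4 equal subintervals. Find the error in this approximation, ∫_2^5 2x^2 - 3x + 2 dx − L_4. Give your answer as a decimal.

11.8125

Exact integral: ∫_2^5 f(x) dx = 52.5.
L_4 = 40.6875.
Error = 52.5 − 40.6875 = 11.8125.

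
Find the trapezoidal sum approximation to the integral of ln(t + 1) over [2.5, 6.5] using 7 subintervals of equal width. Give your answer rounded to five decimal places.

Δt = (6.5 − 2.5)/7 = 4/7.
f(2.5) ≈ 1.25276, f(43/14) ≈ 1.40399, f(51/14) ≈ 1.53533, f(59/14) ≈ 1.65140, f(67/14) ≈ 1.75539, f(75/14) ≈ 1.84958, f(83/14) ≈ 1.93565, f(6.5) ≈ 2.01490.
T_7 = (Δt/2)·[f(t_0) + 2f(t_1) + ... + 2f(t_{6}) + f(t_7)].
Sum ≈ 6.72296.

6.72296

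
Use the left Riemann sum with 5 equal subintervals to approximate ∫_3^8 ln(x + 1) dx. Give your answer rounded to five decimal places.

Δx = (8 − 3)/5 = 1.
Left endpoints: 3, 4, 5, 6, 7.
f(3) ≈ 1.38629, f(4) ≈ 1.60944, f(5) ≈ 1.79176, f(6) ≈ 1.94591, f(7) ≈ 2.07944.
Sum = Δx · [f(3) + f(4) + f(5) + f(6) + f(7)].
Sum ≈ 8.81284.

8.81284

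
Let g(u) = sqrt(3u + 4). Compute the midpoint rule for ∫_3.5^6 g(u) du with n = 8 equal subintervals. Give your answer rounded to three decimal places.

Δu = (6 − 3.5)/8 = 0.3125.
Midpoints: 3.65625, 3.96875, 4.28125, 4.59375, 4.90625, 5.21875, 5.53125, 5.84375.
g(3.65625) ≈ 3.869, g(3.96875) ≈ 3.988, g(4.28125) ≈ 4.104, g(4.59375) ≈ 4.217, g(4.90625) ≈ 4.327, g(5.21875) ≈ 4.434, g(5.53125) ≈ 4.538, g(5.84375) ≈ 4.640.
Sum = Δu · [g(3.65625) + g(3.96875) + g(4.28125) + ...].
Sum ≈ 10.661.

10.661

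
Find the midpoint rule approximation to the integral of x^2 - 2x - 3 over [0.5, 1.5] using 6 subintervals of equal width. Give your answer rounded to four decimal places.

Δx = (1.5 − 0.5)/6 = 1/6.
Midpoints: 7/12, 0.75, 11/12, 13/12, 1.25, 17/12.
f(7/12) = -551/144, f(0.75) = -3.9375, f(11/12) = -575/144, f(13/12) = -575/144, f(1.25) = -3.9375, f(17/12) = -551/144.
Sum = Δx · [f(7/12) + f(0.75) + f(11/12) + ...].
Sum ≈ -3.9190.

-3.9190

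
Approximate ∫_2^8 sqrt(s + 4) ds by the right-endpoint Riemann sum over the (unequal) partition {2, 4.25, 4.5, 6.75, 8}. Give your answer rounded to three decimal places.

18.899

Subinterval widths: 2.25, 0.25, 2.25, 1.25.
Right endpoints: 4.25, 4.5, 6.75, 8.
f(4.25) ≈ 2.872, f(4.5) ≈ 2.915, f(6.75) ≈ 3.279, f(8) ≈ 3.464.
Sum = Σ Δs_i · f(s_i).
Sum ≈ 18.899.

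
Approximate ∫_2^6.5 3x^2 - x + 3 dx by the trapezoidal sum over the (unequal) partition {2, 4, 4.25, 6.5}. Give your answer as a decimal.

Subinterval widths: 2, 0.25, 2.25.
f(2) = 13, f(4) = 47, f(4.25) = 52.9375, f(6.5) = 123.25.
On each subinterval the trapezoid contributes (Δx_i/2)·[f(x_{i-1}) + f(x_i)].
Sum = 270.703125.

270.703125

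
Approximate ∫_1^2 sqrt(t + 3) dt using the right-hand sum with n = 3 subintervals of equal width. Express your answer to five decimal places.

2.15933

Δt = (2 − 1)/3 = 1/3.
Right endpoints: 4/3, 5/3, 2.
f(4/3) ≈ 2.08167, f(5/3) ≈ 2.16025, f(2) ≈ 2.23607.
Sum = Δt · [f(4/3) + f(5/3) + f(2)].
Sum ≈ 2.15933.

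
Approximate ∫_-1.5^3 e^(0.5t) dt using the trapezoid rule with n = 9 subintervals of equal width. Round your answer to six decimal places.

8.060365

Δt = (3 − (-1.5))/9 = 0.5.
f(-1.5) ≈ 0.472367, f(-1) ≈ 0.606531, f(-0.5) ≈ 0.778801, f(0) ≈ 1.000000, f(0.5) ≈ 1.284025, f(1) ≈ 1.648721, f(1.5) ≈ 2.117000, f(2) ≈ 2.718282, f(2.5) ≈ 3.490343, f(3) ≈ 4.481689.
T_9 = (Δt/2)·[f(t_0) + 2f(t_1) + ... + 2f(t_{8}) + f(t_9)].
Sum ≈ 8.060365.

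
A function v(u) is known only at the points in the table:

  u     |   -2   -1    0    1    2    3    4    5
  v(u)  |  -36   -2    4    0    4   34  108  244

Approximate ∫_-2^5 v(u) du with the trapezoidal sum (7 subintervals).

252

Δu = 1.
T_7 = (1/2)·[(-36) + 2·(-2) + 2·4 + 2·0 + 2·4 + 2·34 + 2·108 + 244] = 252.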